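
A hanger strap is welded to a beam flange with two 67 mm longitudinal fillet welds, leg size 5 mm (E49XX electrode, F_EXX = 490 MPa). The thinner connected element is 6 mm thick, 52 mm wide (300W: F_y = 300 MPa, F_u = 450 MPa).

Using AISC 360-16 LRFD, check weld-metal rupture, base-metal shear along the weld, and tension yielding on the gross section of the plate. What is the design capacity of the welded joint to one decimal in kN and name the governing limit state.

Weld metal: throat = 0.707×5 = 3.535 mm, L = 2×67 = 134 mm. φR_n = 0.75 × 0.6 × 490 × 3.535 × 134 = 104.4 kN.
Base metal shear (6 mm plate): yield φR_n = 1.0×0.6×300×6×134 = 144.7 kN; rupture φR_n = 0.75×0.6×450×6×134 = 162.8 kN; take 144.7 kN (yield).
Tension yield (gross): A_g = 52×6 = 312 mm². φR_n = 0.90 × 300 × 312 = 84.2 kN.
Governing: min(104.4, 144.7, 84.2) = 84.2 kN → gross-section yield.

84.2 kN (gross-section yield governs)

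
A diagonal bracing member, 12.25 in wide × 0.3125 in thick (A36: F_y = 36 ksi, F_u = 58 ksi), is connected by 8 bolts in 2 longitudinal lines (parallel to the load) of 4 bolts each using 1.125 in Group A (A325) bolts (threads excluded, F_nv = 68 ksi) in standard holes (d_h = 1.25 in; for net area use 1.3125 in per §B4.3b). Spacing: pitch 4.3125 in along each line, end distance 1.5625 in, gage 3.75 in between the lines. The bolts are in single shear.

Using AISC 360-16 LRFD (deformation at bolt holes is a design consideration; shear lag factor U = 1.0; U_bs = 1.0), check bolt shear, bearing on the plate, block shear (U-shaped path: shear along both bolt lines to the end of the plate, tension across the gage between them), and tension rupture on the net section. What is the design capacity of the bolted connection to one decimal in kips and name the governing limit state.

Bolt shear: A_b = π(1.125)²/4 = 0.99402 in². φR_n = 0.75 × 68 × 0.99402 × 8 × 1 = 405.6 kips.
Bearing (0.3125 in plate, F_u = 58 ksi): end bolts L_c = 1.5625 − 1.25/2 = 0.9375, R_n = min(1.2×0.9375×0.3125×58, 2.4×1.125×0.3125×58) = 20.391 kips/bolt; interior L_c = 4.3125 − 1.25 = 3.0625, R_n = 48.938 kips/bolt. φR_n = 0.75 × (2×20.391 + 6×48.938) = 250.8 kips.
Block shear: shear path 2×[1.5625+3×4.3125] = 2×14.5 in, A_gv = 9.0625, A_nv = 2×(14.5 − 3.5×1.3125)×0.3125 = 6.1914 in²; tension across gage: (3.75 − 1×1.3125)×0.3125 = 0.76172 in². R_n = min(0.6×58×6.1914, 0.6×36×9.0625) + 1.0×58×0.76172 = min(215.46, 195.75) + 44.18 = 239.93 kips. φR_n = 0.75 × 239.93 = 179.9 kips.
Tension rupture (net): A_n = (12.25 − 2×1.3125)×0.3125 = 3.0078 in² (U = 1.0, A_e = A_n). φR_n = 0.75 × 58 × 3.0078 = 130.8 kips.
Governing: min(405.6, 250.8, 179.9, 130.8) = 130.8 kips → net-section rupture.

130.8 kips (net-section rupture governs)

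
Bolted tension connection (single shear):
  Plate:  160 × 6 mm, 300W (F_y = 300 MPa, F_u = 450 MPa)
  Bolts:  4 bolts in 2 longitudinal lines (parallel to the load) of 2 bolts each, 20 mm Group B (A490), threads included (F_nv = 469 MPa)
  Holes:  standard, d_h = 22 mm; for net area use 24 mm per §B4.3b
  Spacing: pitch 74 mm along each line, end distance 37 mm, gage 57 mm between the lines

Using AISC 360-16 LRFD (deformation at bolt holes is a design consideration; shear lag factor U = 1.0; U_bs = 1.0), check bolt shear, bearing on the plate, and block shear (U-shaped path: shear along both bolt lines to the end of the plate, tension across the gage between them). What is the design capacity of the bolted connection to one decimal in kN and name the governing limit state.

246.6 kN (block shear governs)

Bolt shear: A_b = π(20)²/4 = 314.16 mm². φR_n = 0.75 × 469 × 314.16 × 4 × 1 = 442.0 kN.
Bearing (6 mm plate, F_u = 450 MPa): end bolts L_c = 37 − 22/2 = 26, R_n = min(1.2×26×6×450, 2.4×20×6×450) = 84.24 kN/bolt; interior L_c = 74 − 22 = 52, R_n = 129.6 kN/bolt. φR_n = 0.75 × (2×84.24 + 2×129.6) = 320.8 kN.
Block shear: shear path 2×[37+1×74] = 2×111 mm, A_gv = 1332, A_nv = 2×(111 − 1.5×24)×6 = 900 mm²; tension across gage: (57 − 1×24)×6 = 198 mm². R_n = min(0.6×450×900, 0.6×300×1332) + 1.0×450×198 = min(243, 239.76) + 89.1 = 328.86 kN. φR_n = 0.75 × 328.86 = 246.6 kN.
Governing: min(442.0, 320.8, 246.6) = 246.6 kN → block shear.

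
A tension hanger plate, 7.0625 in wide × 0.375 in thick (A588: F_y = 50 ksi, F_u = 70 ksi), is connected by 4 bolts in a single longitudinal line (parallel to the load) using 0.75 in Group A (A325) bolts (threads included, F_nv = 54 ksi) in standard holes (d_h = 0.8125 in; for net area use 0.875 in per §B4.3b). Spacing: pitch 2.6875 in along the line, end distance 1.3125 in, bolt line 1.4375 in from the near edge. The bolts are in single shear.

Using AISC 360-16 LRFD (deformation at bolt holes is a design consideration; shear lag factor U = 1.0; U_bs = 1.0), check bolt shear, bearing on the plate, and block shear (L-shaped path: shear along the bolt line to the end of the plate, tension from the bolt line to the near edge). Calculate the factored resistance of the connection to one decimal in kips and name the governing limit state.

Bolt shear: A_b = π(0.75)²/4 = 0.44179 in². φR_n = 0.75 × 54 × 0.44179 × 4 × 1 = 71.6 kips.
Bearing (0.375 in plate, F_u = 70 ksi): end bolts L_c = 1.3125 − 0.8125/2 = 0.90625, R_n = min(1.2×0.90625×0.375×70, 2.4×0.75×0.375×70) = 28.547 kips/bolt; interior L_c = 2.6875 − 0.8125 = 1.875, R_n = 47.25 kips/bolt. φR_n = 0.75 × (1×28.547 + 3×47.25) = 127.7 kips.
Block shear: shear path 1×[1.3125+3×2.6875] = 1×9.375 in, A_gv = 3.5156, A_nv = 1×(9.375 − 3.5×0.875)×0.375 = 2.3672 in²; tension to near edge: (1.4375 − 0.5×0.875)×0.375 = 0.375 in². R_n = min(0.6×70×2.3672, 0.6×50×3.5156) + 1.0×70×0.375 = min(99.422, 105.47) + 26.25 = 125.67 kips. φR_n = 0.75 × 125.67 = 94.3 kips.
Governing: min(71.6, 127.7, 94.3) = 71.6 kips → bolt shear.

71.6 kips (bolt shear governs)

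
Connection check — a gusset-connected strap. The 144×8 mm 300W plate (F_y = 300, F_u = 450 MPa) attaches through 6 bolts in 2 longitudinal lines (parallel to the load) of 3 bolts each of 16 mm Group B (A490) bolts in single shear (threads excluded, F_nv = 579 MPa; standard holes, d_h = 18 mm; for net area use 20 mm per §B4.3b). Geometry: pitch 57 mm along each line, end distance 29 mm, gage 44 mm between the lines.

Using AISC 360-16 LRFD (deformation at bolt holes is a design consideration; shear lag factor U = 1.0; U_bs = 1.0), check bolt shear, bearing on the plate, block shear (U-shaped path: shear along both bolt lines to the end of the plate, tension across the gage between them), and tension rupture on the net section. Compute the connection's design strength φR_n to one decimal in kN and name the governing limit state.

Bolt shear: A_b = π(16)²/4 = 201.06 mm². φR_n = 0.75 × 579 × 201.06 × 6 × 1 = 523.9 kN.
Bearing (8 mm plate, F_u = 450 MPa): end bolts L_c = 29 − 18/2 = 20, R_n = min(1.2×20×8×450, 2.4×16×8×450) = 86.4 kN/bolt; interior L_c = 57 − 18 = 39, R_n = 138.24 kN/bolt. φR_n = 0.75 × (2×86.4 + 4×138.24) = 544.3 kN.
Block shear: shear path 2×[29+2×57] = 2×143 mm, A_gv = 2288, A_nv = 2×(143 − 2.5×20)×8 = 1488 mm²; tension across gage: (44 − 1×20)×8 = 192 mm². R_n = min(0.6×450×1488, 0.6×300×2288) + 1.0×450×192 = min(401.76, 411.84) + 86.4 = 488.16 kN. φR_n = 0.75 × 488.16 = 366.1 kN.
Tension rupture (net): A_n = (144 − 2×20)×8 = 832 mm² (U = 1.0, A_e = A_n). φR_n = 0.75 × 450 × 832 = 280.8 kN.
Governing: min(523.9, 544.3, 366.1, 280.8) = 280.8 kN → net-section rupture.

280.8 kN (net-section rupture governs)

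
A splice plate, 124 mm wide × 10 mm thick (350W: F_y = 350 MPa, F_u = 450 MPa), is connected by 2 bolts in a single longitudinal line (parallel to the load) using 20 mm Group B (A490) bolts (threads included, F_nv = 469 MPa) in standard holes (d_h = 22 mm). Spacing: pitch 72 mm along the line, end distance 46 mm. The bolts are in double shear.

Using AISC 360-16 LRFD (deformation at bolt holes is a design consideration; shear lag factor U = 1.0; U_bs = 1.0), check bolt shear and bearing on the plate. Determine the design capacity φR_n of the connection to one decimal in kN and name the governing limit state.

303.8 kN (bearing governs)

Bolt shear: A_b = π(20)²/4 = 314.16 mm². φR_n = 0.75 × 469 × 314.16 × 2 × 2 = 442.0 kN.
Bearing (10 mm plate, F_u = 450 MPa): end bolts L_c = 46 − 22/2 = 35, R_n = min(1.2×35×10×450, 2.4×20×10×450) = 189 kN/bolt; interior L_c = 72 − 22 = 50, R_n = 216 kN/bolt. φR_n = 0.75 × (1×189 + 1×216) = 303.8 kN.
Governing: min(442.0, 303.8) = 303.8 kN → bearing.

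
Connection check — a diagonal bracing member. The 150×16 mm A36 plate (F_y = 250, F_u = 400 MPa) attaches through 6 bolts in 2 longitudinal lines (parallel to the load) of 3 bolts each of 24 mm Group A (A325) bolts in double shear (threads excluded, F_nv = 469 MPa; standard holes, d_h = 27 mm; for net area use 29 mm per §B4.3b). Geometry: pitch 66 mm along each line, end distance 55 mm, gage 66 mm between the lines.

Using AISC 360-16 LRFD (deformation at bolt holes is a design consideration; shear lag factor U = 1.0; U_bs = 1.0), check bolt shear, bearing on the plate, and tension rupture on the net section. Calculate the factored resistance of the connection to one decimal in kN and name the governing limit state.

441.6 kN (net-section rupture governs)

Bolt shear: A_b = π(24)²/4 = 452.39 mm². φR_n = 0.75 × 469 × 452.39 × 6 × 2 = 1909.5 kN.
Bearing (16 mm plate, F_u = 400 MPa): end bolts L_c = 55 − 27/2 = 41.5, R_n = min(1.2×41.5×16×400, 2.4×24×16×400) = 318.72 kN/bolt; interior L_c = 66 − 27 = 39, R_n = 299.52 kN/bolt. φR_n = 0.75 × (2×318.72 + 4×299.52) = 1376.6 kN.
Tension rupture (net): A_n = (150 − 2×29)×16 = 1472 mm² (U = 1.0, A_e = A_n). φR_n = 0.75 × 400 × 1472 = 441.6 kN.
Governing: min(1909.5, 1376.6, 441.6) = 441.6 kN → net-section rupture.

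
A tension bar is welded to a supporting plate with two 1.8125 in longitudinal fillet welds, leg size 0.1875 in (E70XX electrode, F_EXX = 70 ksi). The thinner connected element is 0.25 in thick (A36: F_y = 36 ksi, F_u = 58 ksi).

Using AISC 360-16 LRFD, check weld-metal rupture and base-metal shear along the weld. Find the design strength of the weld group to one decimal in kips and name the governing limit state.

15.1 kips (weld metal governs)

Weld metal: throat = 0.707×0.1875 = 0.13256 in, L = 2×1.8125 = 3.625 in. φR_n = 0.75 × 0.6 × 70 × 0.13256 × 3.625 = 15.1 kips.
Base metal shear (0.25 in plate): yield φR_n = 1.0×0.6×36×0.25×3.625 = 19.6 kips; rupture φR_n = 0.75×0.6×58×0.25×3.625 = 23.7 kips; take 19.6 kips (yield).
Governing: min(15.1, 19.6) = 15.1 kips → weld metal.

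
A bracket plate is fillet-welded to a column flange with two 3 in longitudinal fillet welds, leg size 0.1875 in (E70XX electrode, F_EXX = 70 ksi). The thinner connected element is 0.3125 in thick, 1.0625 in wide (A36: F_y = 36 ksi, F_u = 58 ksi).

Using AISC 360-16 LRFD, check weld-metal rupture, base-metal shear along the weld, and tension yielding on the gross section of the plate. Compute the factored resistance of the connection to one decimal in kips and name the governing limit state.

10.8 kips (gross-section yield governs)

Weld metal: throat = 0.707×0.1875 = 0.13256 in, L = 2×3 = 6 in. φR_n = 0.75 × 0.6 × 70 × 0.13256 × 6 = 25.1 kips.
Base metal shear (0.3125 in plate): yield φR_n = 1.0×0.6×36×0.3125×6 = 40.5 kips; rupture φR_n = 0.75×0.6×58×0.3125×6 = 48.9 kips; take 40.5 kips (yield).
Tension yield (gross): A_g = 1.0625×0.3125 = 0.33203 in². φR_n = 0.90 × 36 × 0.33203 = 10.8 kips.
Governing: min(25.1, 40.5, 10.8) = 10.8 kips → gross-section yield.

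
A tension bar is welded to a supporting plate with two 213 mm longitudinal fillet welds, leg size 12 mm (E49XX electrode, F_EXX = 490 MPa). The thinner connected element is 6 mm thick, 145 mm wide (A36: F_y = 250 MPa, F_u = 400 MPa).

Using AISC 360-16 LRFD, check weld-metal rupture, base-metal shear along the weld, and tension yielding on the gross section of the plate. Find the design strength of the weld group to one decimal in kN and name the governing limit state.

195.8 kN (gross-section yield governs)

Weld metal: throat = 0.707×12 = 8.484 mm, L = 2×213 = 426 mm. φR_n = 0.75 × 0.6 × 490 × 8.484 × 426 = 796.9 kN.
Base metal shear (6 mm plate): yield φR_n = 1.0×0.6×250×6×426 = 383.4 kN; rupture φR_n = 0.75×0.6×400×6×426 = 460.1 kN; take 383.4 kN (yield).
Tension yield (gross): A_g = 145×6 = 870 mm². φR_n = 0.90 × 250 × 870 = 195.8 kN.
Governing: min(796.9, 383.4, 195.8) = 195.8 kN → gross-section yield.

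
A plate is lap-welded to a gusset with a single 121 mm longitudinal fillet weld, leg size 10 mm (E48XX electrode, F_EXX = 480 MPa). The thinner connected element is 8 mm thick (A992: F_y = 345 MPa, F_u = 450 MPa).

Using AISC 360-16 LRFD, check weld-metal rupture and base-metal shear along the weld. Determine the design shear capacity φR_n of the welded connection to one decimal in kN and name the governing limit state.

Weld metal: throat = 0.707×10 = 7.07 mm, L = 121 mm. φR_n = 0.75 × 0.6 × 480 × 7.07 × 121 = 184.8 kN.
Base metal shear (8 mm plate): yield φR_n = 1.0×0.6×345×8×121 = 200.4 kN; rupture φR_n = 0.75×0.6×450×8×121 = 196.0 kN; take 196.0 kN (rupture).
Governing: min(184.8, 196.0) = 184.8 kN → weld metal.

184.8 kN (weld metal governs)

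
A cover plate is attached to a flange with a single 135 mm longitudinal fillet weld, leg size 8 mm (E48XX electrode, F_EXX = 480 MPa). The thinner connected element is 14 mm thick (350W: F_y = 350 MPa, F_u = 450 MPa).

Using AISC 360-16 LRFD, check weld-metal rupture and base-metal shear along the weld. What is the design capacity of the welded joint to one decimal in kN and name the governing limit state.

164.9 kN (weld metal governs)

Weld metal: throat = 0.707×8 = 5.656 mm, L = 135 mm. φR_n = 0.75 × 0.6 × 480 × 5.656 × 135 = 164.9 kN.
Base metal shear (14 mm plate): yield φR_n = 1.0×0.6×350×14×135 = 396.9 kN; rupture φR_n = 0.75×0.6×450×14×135 = 382.7 kN; take 382.7 kN (rupture).
Governing: min(164.9, 382.7) = 164.9 kN → weld metal.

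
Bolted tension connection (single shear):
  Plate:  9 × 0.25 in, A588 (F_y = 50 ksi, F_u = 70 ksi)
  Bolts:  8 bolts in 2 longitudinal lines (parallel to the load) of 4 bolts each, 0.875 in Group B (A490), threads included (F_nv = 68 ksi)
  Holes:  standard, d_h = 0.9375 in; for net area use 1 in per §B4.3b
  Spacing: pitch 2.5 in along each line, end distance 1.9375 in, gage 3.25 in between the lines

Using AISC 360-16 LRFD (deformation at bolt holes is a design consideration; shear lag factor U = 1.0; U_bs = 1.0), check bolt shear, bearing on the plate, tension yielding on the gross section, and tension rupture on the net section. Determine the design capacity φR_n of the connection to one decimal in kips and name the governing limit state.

91.9 kips (net-section rupture governs)

Bolt shear: A_b = π(0.875)²/4 = 0.60132 in². φR_n = 0.75 × 68 × 0.60132 × 8 × 1 = 245.3 kips.
Bearing (0.25 in plate, F_u = 70 ksi): end bolts L_c = 1.9375 − 0.9375/2 = 1.46875, R_n = min(1.2×1.46875×0.25×70, 2.4×0.875×0.25×70) = 30.844 kips/bolt; interior L_c = 2.5 − 0.9375 = 1.5625, R_n = 32.813 kips/bolt. φR_n = 0.75 × (2×30.844 + 6×32.813) = 193.9 kips.
Tension yield (gross): A_g = 9×0.25 = 2.25 in². φR_n = 0.90 × 50 × 2.25 = 101.3 kips.
Tension rupture (net): A_n = (9 − 2×1)×0.25 = 1.75 in² (U = 1.0, A_e = A_n). φR_n = 0.75 × 70 × 1.75 = 91.9 kips.
Governing: min(245.3, 193.9, 101.3, 91.9) = 91.9 kips → net-section rupture.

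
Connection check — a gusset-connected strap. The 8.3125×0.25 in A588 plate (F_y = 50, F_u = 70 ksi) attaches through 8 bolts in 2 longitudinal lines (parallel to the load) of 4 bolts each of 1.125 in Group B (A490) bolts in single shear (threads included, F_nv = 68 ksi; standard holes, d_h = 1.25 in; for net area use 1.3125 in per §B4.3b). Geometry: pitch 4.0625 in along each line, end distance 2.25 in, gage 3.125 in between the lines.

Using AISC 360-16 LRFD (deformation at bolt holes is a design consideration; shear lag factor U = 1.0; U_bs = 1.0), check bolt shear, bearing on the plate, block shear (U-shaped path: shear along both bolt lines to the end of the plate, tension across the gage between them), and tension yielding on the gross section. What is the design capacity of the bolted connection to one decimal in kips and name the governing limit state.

93.5 kips (gross-section yield governs)

Bolt shear: A_b = π(1.125)²/4 = 0.99402 in². φR_n = 0.75 × 68 × 0.99402 × 8 × 1 = 405.6 kips.
Bearing (0.25 in plate, F_u = 70 ksi): end bolts L_c = 2.25 − 1.25/2 = 1.625, R_n = min(1.2×1.625×0.25×70, 2.4×1.125×0.25×70) = 34.125 kips/bolt; interior L_c = 4.0625 − 1.25 = 2.8125, R_n = 47.25 kips/bolt. φR_n = 0.75 × (2×34.125 + 6×47.25) = 263.8 kips.
Block shear: shear path 2×[2.25+3×4.0625] = 2×14.4375 in, A_gv = 7.2188, A_nv = 2×(14.4375 − 3.5×1.3125)×0.25 = 4.9219 in²; tension across gage: (3.125 − 1×1.3125)×0.25 = 0.45313 in². R_n = min(0.6×70×4.9219, 0.6×50×7.2188) + 1.0×70×0.45313 = min(206.72, 216.56) + 31.719 = 238.44 kips. φR_n = 0.75 × 238.44 = 178.8 kips.
Tension yield (gross): A_g = 8.3125×0.25 = 2.0781 in². φR_n = 0.90 × 50 × 2.0781 = 93.5 kips.
Governing: min(405.6, 263.8, 178.8, 93.5) = 93.5 kips → gross-section yield.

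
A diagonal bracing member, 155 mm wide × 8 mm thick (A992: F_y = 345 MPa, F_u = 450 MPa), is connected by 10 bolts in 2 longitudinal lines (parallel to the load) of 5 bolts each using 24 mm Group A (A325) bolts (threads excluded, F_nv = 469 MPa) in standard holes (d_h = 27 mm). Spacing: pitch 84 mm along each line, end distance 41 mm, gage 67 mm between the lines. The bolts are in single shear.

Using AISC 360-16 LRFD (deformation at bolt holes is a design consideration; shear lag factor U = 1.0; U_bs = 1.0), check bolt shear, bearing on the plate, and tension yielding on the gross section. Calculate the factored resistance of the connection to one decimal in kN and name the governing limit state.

385.0 kN (gross-section yield governs)

Bolt shear: A_b = π(24)²/4 = 452.39 mm². φR_n = 0.75 × 469 × 452.39 × 10 × 1 = 1591.3 kN.
Bearing (8 mm plate, F_u = 450 MPa): end bolts L_c = 41 − 27/2 = 27.5, R_n = min(1.2×27.5×8×450, 2.4×24×8×450) = 118.8 kN/bolt; interior L_c = 84 − 27 = 57, R_n = 207.36 kN/bolt. φR_n = 0.75 × (2×118.8 + 8×207.36) = 1422.4 kN.
Tension yield (gross): A_g = 155×8 = 1240 mm². φR_n = 0.90 × 345 × 1240 = 385.0 kN.
Governing: min(1591.3, 1422.4, 385.0) = 385.0 kN → gross-section yield.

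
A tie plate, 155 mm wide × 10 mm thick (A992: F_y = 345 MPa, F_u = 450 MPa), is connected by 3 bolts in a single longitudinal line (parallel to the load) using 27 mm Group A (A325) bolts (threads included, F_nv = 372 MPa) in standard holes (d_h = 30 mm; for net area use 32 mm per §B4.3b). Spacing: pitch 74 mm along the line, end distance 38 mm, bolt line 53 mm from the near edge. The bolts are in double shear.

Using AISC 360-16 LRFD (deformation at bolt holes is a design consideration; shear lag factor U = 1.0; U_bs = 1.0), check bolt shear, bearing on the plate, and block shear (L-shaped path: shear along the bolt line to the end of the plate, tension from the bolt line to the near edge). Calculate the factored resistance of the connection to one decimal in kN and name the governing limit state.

Bolt shear: A_b = π(27)²/4 = 572.56 mm². φR_n = 0.75 × 372 × 572.56 × 3 × 2 = 958.5 kN.
Bearing (10 mm plate, F_u = 450 MPa): end bolts L_c = 38 − 30/2 = 23, R_n = min(1.2×23×10×450, 2.4×27×10×450) = 124.2 kN/bolt; interior L_c = 74 − 30 = 44, R_n = 237.6 kN/bolt. φR_n = 0.75 × (1×124.2 + 2×237.6) = 449.6 kN.
Block shear: shear path 1×[38+2×74] = 1×186 mm, A_gv = 1860, A_nv = 1×(186 − 2.5×32)×10 = 1060 mm²; tension to near edge: (53 − 0.5×32)×10 = 370 mm². R_n = min(0.6×450×1060, 0.6×345×1860) + 1.0×450×370 = min(286.2, 385.02) + 166.5 = 452.7 kN. φR_n = 0.75 × 452.7 = 339.5 kN.
Governing: min(958.5, 449.6, 339.5) = 339.5 kN → block shear.

339.5 kN (block shear governs)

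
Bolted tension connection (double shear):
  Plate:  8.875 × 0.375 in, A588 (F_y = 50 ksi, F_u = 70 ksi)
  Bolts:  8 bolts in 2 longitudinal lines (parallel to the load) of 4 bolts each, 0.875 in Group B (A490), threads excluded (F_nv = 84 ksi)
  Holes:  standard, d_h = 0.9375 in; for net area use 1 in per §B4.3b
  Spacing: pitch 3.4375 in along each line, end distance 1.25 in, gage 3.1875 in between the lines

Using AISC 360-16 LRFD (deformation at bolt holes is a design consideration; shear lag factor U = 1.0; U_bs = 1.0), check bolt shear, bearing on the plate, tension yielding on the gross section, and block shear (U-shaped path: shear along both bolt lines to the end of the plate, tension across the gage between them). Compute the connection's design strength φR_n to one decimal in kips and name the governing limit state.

Bolt shear: A_b = π(0.875)²/4 = 0.60132 in². φR_n = 0.75 × 84 × 0.60132 × 8 × 2 = 606.1 kips.
Bearing (0.375 in plate, F_u = 70 ksi): end bolts L_c = 1.25 − 0.9375/2 = 0.78125, R_n = min(1.2×0.78125×0.375×70, 2.4×0.875×0.375×70) = 24.609 kips/bolt; interior L_c = 3.4375 − 0.9375 = 2.5, R_n = 55.125 kips/bolt. φR_n = 0.75 × (2×24.609 + 6×55.125) = 285.0 kips.
Tension yield (gross): A_g = 8.875×0.375 = 3.3281 in². φR_n = 0.90 × 50 × 3.3281 = 149.8 kips.
Block shear: shear path 2×[1.25+3×3.4375] = 2×11.5625 in, A_gv = 8.6719, A_nv = 2×(11.5625 − 3.5×1)×0.375 = 6.0469 in²; tension across gage: (3.1875 − 1×1)×0.375 = 0.82031 in². R_n = min(0.6×70×6.0469, 0.6×50×8.6719) + 1.0×70×0.82031 = min(253.97, 260.16) + 57.422 = 311.39 kips. φR_n = 0.75 × 311.39 = 233.5 kips.
Governing: min(606.1, 285.0, 149.8, 233.5) = 149.8 kips → gross-section yield.

149.8 kips (gross-section yield governs)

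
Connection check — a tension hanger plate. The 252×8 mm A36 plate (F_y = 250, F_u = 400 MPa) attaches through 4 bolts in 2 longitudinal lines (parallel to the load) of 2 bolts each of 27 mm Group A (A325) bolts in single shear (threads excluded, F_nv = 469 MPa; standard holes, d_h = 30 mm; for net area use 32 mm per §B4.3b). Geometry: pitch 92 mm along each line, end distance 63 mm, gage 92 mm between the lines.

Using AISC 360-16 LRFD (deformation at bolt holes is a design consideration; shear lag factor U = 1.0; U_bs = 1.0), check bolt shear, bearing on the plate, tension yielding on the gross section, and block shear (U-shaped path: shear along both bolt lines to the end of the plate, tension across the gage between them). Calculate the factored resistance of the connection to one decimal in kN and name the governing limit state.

423.0 kN (block shear governs)

Bolt shear: A_b = π(27)²/4 = 572.56 mm². φR_n = 0.75 × 469 × 572.56 × 4 × 1 = 805.6 kN.
Bearing (8 mm plate, F_u = 400 MPa): end bolts L_c = 63 − 30/2 = 48, R_n = min(1.2×48×8×400, 2.4×27×8×400) = 184.32 kN/bolt; interior L_c = 92 − 30 = 62, R_n = 207.36 kN/bolt. φR_n = 0.75 × (2×184.32 + 2×207.36) = 587.5 kN.
Tension yield (gross): A_g = 252×8 = 2016 mm². φR_n = 0.90 × 250 × 2016 = 453.6 kN.
Block shear: shear path 2×[63+1×92] = 2×155 mm, A_gv = 2480, A_nv = 2×(155 − 1.5×32)×8 = 1712 mm²; tension across gage: (92 − 1×32)×8 = 480 mm². R_n = min(0.6×400×1712, 0.6×250×2480) + 1.0×400×480 = min(410.88, 372) + 192 = 564 kN. φR_n = 0.75 × 564 = 423.0 kN.
Governing: min(805.6, 587.5, 453.6, 423.0) = 423.0 kN → block shear.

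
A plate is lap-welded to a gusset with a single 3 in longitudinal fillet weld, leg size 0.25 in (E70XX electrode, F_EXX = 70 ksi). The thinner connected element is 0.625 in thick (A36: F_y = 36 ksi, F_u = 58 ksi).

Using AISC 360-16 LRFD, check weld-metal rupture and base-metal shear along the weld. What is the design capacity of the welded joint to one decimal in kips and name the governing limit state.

16.7 kips (weld metal governs)

Weld metal: throat = 0.707×0.25 = 0.17675 in, L = 3 in. φR_n = 0.75 × 0.6 × 70 × 0.17675 × 3 = 16.7 kips.
Base metal shear (0.625 in plate): yield φR_n = 1.0×0.6×36×0.625×3 = 40.5 kips; rupture φR_n = 0.75×0.6×58×0.625×3 = 48.9 kips; take 40.5 kips (yield).
Governing: min(16.7, 40.5) = 16.7 kips → weld metal.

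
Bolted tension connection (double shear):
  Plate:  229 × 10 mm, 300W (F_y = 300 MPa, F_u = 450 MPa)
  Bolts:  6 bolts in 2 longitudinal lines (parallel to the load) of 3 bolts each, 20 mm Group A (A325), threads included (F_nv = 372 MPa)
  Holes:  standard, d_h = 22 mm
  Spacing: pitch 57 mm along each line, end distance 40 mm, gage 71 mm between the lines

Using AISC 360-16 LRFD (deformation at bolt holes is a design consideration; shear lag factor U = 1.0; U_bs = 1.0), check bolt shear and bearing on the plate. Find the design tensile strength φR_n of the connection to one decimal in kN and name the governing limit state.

801.9 kN (bearing governs)

Bolt shear: A_b = π(20)²/4 = 314.16 mm². φR_n = 0.75 × 372 × 314.16 × 6 × 2 = 1051.8 kN.
Bearing (10 mm plate, F_u = 450 MPa): end bolts L_c = 40 − 22/2 = 29, R_n = min(1.2×29×10×450, 2.4×20×10×450) = 156.6 kN/bolt; interior L_c = 57 − 22 = 35, R_n = 189 kN/bolt. φR_n = 0.75 × (2×156.6 + 4×189) = 801.9 kN.
Governing: min(1051.8, 801.9) = 801.9 kN → bearing.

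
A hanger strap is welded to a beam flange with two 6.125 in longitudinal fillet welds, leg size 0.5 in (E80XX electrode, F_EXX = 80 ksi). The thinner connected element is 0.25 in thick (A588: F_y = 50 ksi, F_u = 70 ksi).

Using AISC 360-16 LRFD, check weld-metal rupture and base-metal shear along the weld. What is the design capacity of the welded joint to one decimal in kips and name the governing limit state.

91.9 kips (base-metal shear governs)

Weld metal: throat = 0.707×0.5 = 0.3535 in, L = 2×6.125 = 12.25 in. φR_n = 0.75 × 0.6 × 80 × 0.3535 × 12.25 = 155.9 kips.
Base metal shear (0.25 in plate): yield φR_n = 1.0×0.6×50×0.25×12.25 = 91.9 kips; rupture φR_n = 0.75×0.6×70×0.25×12.25 = 96.5 kips; take 91.9 kips (yield).
Governing: min(155.9, 91.9) = 91.9 kips → base-metal shear.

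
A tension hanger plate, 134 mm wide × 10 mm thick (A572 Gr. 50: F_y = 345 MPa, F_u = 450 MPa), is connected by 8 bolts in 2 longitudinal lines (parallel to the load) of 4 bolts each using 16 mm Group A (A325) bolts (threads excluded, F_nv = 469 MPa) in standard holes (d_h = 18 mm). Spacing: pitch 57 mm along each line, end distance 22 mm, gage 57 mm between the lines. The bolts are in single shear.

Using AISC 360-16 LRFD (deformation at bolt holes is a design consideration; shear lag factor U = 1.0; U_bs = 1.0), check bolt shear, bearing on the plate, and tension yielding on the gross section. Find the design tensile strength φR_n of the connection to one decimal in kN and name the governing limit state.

416.1 kN (gross-section yield governs)

Bolt shear: A_b = π(16)²/4 = 201.06 mm². φR_n = 0.75 × 469 × 201.06 × 8 × 1 = 565.8 kN.
Bearing (10 mm plate, F_u = 450 MPa): end bolts L_c = 22 − 18/2 = 13, R_n = min(1.2×13×10×450, 2.4×16×10×450) = 70.2 kN/bolt; interior L_c = 57 − 18 = 39, R_n = 172.8 kN/bolt. φR_n = 0.75 × (2×70.2 + 6×172.8) = 882.9 kN.
Tension yield (gross): A_g = 134×10 = 1340 mm². φR_n = 0.90 × 345 × 1340 = 416.1 kN.
Governing: min(565.8, 882.9, 416.1) = 416.1 kN → gross-section yield.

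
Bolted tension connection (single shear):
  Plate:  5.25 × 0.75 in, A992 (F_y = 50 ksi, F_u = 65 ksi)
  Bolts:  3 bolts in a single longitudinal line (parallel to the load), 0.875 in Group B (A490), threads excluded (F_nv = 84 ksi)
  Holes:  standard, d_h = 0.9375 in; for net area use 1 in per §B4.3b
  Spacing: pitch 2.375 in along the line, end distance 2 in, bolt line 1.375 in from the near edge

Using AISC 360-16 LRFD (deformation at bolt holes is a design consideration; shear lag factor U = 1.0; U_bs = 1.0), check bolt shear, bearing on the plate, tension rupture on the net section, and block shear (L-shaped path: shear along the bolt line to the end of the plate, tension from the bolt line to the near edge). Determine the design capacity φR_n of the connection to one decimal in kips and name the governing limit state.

Bolt shear: A_b = π(0.875)²/4 = 0.60132 in². φR_n = 0.75 × 84 × 0.60132 × 3 × 1 = 113.6 kips.
Bearing (0.75 in plate, F_u = 65 ksi): end bolts L_c = 2 − 0.9375/2 = 1.53125, R_n = min(1.2×1.53125×0.75×65, 2.4×0.875×0.75×65) = 89.578 kips/bolt; interior L_c = 2.375 − 0.9375 = 1.4375, R_n = 84.094 kips/bolt. φR_n = 0.75 × (1×89.578 + 2×84.094) = 193.3 kips.
Tension rupture (net): A_n = (5.25 − 1×1)×0.75 = 3.1875 in² (U = 1.0, A_e = A_n). φR_n = 0.75 × 65 × 3.1875 = 155.4 kips.
Block shear: shear path 1×[2+2×2.375] = 1×6.75 in, A_gv = 5.0625, A_nv = 1×(6.75 − 2.5×1)×0.75 = 3.1875 in²; tension to near edge: (1.375 − 0.5×1)×0.75 = 0.65625 in². R_n = min(0.6×65×3.1875, 0.6×50×5.0625) + 1.0×65×0.65625 = min(124.31, 151.88) + 42.656 = 166.97 kips. φR_n = 0.75 × 166.97 = 125.2 kips.
Governing: min(113.6, 193.3, 155.4, 125.2) = 113.6 kips → bolt shear.

113.6 kips (bolt shear governs)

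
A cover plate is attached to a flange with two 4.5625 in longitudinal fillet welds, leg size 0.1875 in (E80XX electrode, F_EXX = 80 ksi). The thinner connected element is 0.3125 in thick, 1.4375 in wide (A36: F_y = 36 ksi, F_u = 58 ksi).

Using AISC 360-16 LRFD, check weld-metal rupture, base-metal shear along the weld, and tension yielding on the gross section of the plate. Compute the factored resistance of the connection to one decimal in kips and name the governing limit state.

Weld metal: throat = 0.707×0.1875 = 0.13256 in, L = 2×4.5625 = 9.125 in. φR_n = 0.75 × 0.6 × 80 × 0.13256 × 9.125 = 43.5 kips.
Base metal shear (0.3125 in plate): yield φR_n = 1.0×0.6×36×0.3125×9.125 = 61.6 kips; rupture φR_n = 0.75×0.6×58×0.3125×9.125 = 74.4 kips; take 61.6 kips (yield).
Tension yield (gross): A_g = 1.4375×0.3125 = 0.44922 in². φR_n = 0.90 × 36 × 0.44922 = 14.6 kips.
Governing: min(43.5, 61.6, 14.6) = 14.6 kips → gross-section yield.

14.6 kips (gross-section yield governs)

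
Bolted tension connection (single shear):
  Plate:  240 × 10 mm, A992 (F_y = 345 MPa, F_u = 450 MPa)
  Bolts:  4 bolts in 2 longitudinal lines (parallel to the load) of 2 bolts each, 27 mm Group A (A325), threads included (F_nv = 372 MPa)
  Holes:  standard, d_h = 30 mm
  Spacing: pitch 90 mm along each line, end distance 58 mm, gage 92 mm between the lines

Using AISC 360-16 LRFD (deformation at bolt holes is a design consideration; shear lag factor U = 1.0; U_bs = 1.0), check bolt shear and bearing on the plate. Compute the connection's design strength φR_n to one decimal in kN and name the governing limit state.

Bolt shear: A_b = π(27)²/4 = 572.56 mm². φR_n = 0.75 × 372 × 572.56 × 4 × 1 = 639.0 kN.
Bearing (10 mm plate, F_u = 450 MPa): end bolts L_c = 58 − 30/2 = 43, R_n = min(1.2×43×10×450, 2.4×27×10×450) = 232.2 kN/bolt; interior L_c = 90 − 30 = 60, R_n = 291.6 kN/bolt. φR_n = 0.75 × (2×232.2 + 2×291.6) = 785.7 kN.
Governing: min(639.0, 785.7) = 639.0 kN → bolt shear.

639.0 kN (bolt shear governs)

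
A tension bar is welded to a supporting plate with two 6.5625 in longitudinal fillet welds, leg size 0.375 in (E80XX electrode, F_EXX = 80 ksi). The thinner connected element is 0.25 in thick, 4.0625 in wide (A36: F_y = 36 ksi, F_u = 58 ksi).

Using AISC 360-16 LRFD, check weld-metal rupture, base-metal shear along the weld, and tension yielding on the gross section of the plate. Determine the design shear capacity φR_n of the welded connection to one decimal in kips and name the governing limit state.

32.9 kips (gross-section yield governs)

Weld metal: throat = 0.707×0.375 = 0.26513 in, L = 2×6.5625 = 13.125 in. φR_n = 0.75 × 0.6 × 80 × 0.26513 × 13.125 = 125.3 kips.
Base metal shear (0.25 in plate): yield φR_n = 1.0×0.6×36×0.25×13.125 = 70.9 kips; rupture φR_n = 0.75×0.6×58×0.25×13.125 = 85.6 kips; take 70.9 kips (yield).
Tension yield (gross): A_g = 4.0625×0.25 = 1.0156 in². φR_n = 0.90 × 36 × 1.0156 = 32.9 kips.
Governing: min(125.3, 70.9, 32.9) = 32.9 kips → gross-section yield.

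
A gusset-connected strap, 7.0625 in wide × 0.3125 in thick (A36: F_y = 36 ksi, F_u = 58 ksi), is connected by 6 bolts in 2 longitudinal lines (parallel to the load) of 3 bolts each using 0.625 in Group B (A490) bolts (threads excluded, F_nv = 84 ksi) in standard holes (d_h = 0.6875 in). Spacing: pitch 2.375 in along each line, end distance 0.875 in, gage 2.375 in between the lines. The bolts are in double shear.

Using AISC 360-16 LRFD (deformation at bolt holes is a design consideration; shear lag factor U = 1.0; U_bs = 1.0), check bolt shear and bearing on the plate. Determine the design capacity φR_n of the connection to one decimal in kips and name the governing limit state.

98.9 kips (bearing governs)

Bolt shear: A_b = π(0.625)²/4 = 0.3068 in². φR_n = 0.75 × 84 × 0.3068 × 6 × 2 = 231.9 kips.
Bearing (0.3125 in plate, F_u = 58 ksi): end bolts L_c = 0.875 − 0.6875/2 = 0.53125, R_n = min(1.2×0.53125×0.3125×58, 2.4×0.625×0.3125×58) = 11.555 kips/bolt; interior L_c = 2.375 − 0.6875 = 1.6875, R_n = 27.188 kips/bolt. φR_n = 0.75 × (2×11.555 + 4×27.188) = 98.9 kips.
Governing: min(231.9, 98.9) = 98.9 kips → bearing.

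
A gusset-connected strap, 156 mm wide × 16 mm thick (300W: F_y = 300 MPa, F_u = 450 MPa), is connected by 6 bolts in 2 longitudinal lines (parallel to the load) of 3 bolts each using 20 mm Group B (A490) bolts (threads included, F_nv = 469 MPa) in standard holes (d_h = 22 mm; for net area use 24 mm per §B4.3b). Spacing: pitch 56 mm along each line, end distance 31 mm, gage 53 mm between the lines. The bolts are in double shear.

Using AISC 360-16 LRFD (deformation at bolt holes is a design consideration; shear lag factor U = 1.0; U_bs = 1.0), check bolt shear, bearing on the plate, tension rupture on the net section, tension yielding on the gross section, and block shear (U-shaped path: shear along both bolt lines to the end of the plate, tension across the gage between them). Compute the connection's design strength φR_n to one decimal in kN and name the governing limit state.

Bolt shear: A_b = π(20)²/4 = 314.16 mm². φR_n = 0.75 × 469 × 314.16 × 6 × 2 = 1326.1 kN.
Bearing (16 mm plate, F_u = 450 MPa): end bolts L_c = 31 − 22/2 = 20, R_n = min(1.2×20×16×450, 2.4×20×16×450) = 172.8 kN/bolt; interior L_c = 56 − 22 = 34, R_n = 293.76 kN/bolt. φR_n = 0.75 × (2×172.8 + 4×293.76) = 1140.5 kN.
Tension rupture (net): A_n = (156 − 2×24)×16 = 1728 mm² (U = 1.0, A_e = A_n). φR_n = 0.75 × 450 × 1728 = 583.2 kN.
Tension yield (gross): A_g = 156×16 = 2496 mm². φR_n = 0.90 × 300 × 2496 = 673.9 kN.
Block shear: shear path 2×[31+2×56] = 2×143 mm, A_gv = 4576, A_nv = 2×(143 − 2.5×24)×16 = 2656 mm²; tension across gage: (53 − 1×24)×16 = 464 mm². R_n = min(0.6×450×2656, 0.6×300×4576) + 1.0×450×464 = min(717.12, 823.68) + 208.8 = 925.92 kN. φR_n = 0.75 × 925.92 = 694.4 kN.
Governing: min(1326.1, 1140.5, 583.2, 673.9, 694.4) = 583.2 kN → net-section rupture.

583.2 kN (net-section rupture governs)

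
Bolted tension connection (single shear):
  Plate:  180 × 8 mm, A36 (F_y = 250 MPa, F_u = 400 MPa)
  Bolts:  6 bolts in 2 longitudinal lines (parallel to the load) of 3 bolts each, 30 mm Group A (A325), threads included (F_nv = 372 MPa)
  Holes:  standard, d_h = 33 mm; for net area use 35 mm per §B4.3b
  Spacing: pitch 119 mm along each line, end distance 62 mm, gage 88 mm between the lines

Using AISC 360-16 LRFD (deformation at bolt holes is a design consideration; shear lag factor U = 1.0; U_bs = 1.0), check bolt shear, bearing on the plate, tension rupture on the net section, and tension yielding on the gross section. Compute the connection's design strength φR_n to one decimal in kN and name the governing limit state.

Bolt shear: A_b = π(30)²/4 = 706.86 mm². φR_n = 0.75 × 372 × 706.86 × 6 × 1 = 1183.3 kN.
Bearing (8 mm plate, F_u = 400 MPa): end bolts L_c = 62 − 33/2 = 45.5, R_n = min(1.2×45.5×8×400, 2.4×30×8×400) = 174.72 kN/bolt; interior L_c = 119 − 33 = 86, R_n = 230.4 kN/bolt. φR_n = 0.75 × (2×174.72 + 4×230.4) = 953.3 kN.
Tension rupture (net): A_n = (180 − 2×35)×8 = 880 mm² (U = 1.0, A_e = A_n). φR_n = 0.75 × 400 × 880 = 264.0 kN.
Tension yield (gross): A_g = 180×8 = 1440 mm². φR_n = 0.90 × 250 × 1440 = 324.0 kN.
Governing: min(1183.3, 953.3, 264.0, 324.0) = 264.0 kN → net-section rupture.

264.0 kN (net-section rupture governs)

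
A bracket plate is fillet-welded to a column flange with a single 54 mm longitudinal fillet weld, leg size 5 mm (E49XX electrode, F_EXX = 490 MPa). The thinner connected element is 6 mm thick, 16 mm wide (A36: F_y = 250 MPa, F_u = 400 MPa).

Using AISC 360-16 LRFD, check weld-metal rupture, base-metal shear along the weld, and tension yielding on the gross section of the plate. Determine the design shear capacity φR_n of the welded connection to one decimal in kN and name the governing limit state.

21.6 kN (gross-section yield governs)

Weld metal: throat = 0.707×5 = 3.535 mm, L = 54 mm. φR_n = 0.75 × 0.6 × 490 × 3.535 × 54 = 42.1 kN.
Base metal shear (6 mm plate): yield φR_n = 1.0×0.6×250×6×54 = 48.6 kN; rupture φR_n = 0.75×0.6×400×6×54 = 58.3 kN; take 48.6 kN (yield).
Tension yield (gross): A_g = 16×6 = 96 mm². φR_n = 0.90 × 250 × 96 = 21.6 kN.
Governing: min(42.1, 48.6, 21.6) = 21.6 kN → gross-section yield.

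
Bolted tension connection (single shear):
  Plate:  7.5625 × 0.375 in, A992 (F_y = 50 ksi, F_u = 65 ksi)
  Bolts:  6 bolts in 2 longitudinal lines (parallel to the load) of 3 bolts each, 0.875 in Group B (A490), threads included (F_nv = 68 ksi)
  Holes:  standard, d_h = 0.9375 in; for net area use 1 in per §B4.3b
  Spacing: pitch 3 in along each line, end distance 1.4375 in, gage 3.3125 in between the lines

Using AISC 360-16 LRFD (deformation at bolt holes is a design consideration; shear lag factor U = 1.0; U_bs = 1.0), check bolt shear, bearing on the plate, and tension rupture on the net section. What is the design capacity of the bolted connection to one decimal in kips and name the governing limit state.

Bolt shear: A_b = π(0.875)²/4 = 0.60132 in². φR_n = 0.75 × 68 × 0.60132 × 6 × 1 = 184.0 kips.
Bearing (0.375 in plate, F_u = 65 ksi): end bolts L_c = 1.4375 − 0.9375/2 = 0.96875, R_n = min(1.2×0.96875×0.375×65, 2.4×0.875×0.375×65) = 28.336 kips/bolt; interior L_c = 3 − 0.9375 = 2.0625, R_n = 51.188 kips/bolt. φR_n = 0.75 × (2×28.336 + 4×51.188) = 196.1 kips.
Tension rupture (net): A_n = (7.5625 − 2×1)×0.375 = 2.0859 in² (U = 1.0, A_e = A_n). φR_n = 0.75 × 65 × 2.0859 = 101.7 kips.
Governing: min(184.0, 196.1, 101.7) = 101.7 kips → net-section rupture.

101.7 kips (net-section rupture governs)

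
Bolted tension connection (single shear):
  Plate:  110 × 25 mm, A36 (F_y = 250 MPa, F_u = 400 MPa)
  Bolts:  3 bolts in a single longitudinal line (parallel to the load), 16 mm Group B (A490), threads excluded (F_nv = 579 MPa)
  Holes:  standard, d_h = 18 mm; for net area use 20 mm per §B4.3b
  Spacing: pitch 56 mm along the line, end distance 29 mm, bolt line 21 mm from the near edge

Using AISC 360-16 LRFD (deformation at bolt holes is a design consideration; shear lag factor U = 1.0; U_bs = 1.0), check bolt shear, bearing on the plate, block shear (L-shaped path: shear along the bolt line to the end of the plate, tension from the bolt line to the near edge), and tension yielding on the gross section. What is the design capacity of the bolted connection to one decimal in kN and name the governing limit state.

Bolt shear: A_b = π(16)²/4 = 201.06 mm². φR_n = 0.75 × 579 × 201.06 × 3 × 1 = 261.9 kN.
Bearing (25 mm plate, F_u = 400 MPa): end bolts L_c = 29 − 18/2 = 20, R_n = min(1.2×20×25×400, 2.4×16×25×400) = 240 kN/bolt; interior L_c = 56 − 18 = 38, R_n = 384 kN/bolt. φR_n = 0.75 × (1×240 + 2×384) = 756.0 kN.
Block shear: shear path 1×[29+2×56] = 1×141 mm, A_gv = 3525, A_nv = 1×(141 − 2.5×20)×25 = 2275 mm²; tension to near edge: (21 − 0.5×20)×25 = 275 mm². R_n = min(0.6×400×2275, 0.6×250×3525) + 1.0×400×275 = min(546, 528.75) + 110 = 638.75 kN. φR_n = 0.75 × 638.75 = 479.1 kN.
Tension yield (gross): A_g = 110×25 = 2750 mm². φR_n = 0.90 × 250 × 2750 = 618.8 kN.
Governing: min(261.9, 756.0, 479.1, 618.8) = 261.9 kN → bolt shear.

261.9 kN (bolt shear governs)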